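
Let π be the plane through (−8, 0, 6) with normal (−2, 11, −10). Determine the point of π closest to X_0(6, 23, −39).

The perpendicular from X_0 has direction n = (−2, 11, −10): r = (6, 23, −39) + t(−2, 11, −10).
Substitute into the plane: n·(X_0 + tn) = -44 gives 631 + 225t = -44, so t = -3.
Foot = (6, 23, −39) + (-3)·(−2, 11, −10) = (12, −10, −9).

(12, -10, -9)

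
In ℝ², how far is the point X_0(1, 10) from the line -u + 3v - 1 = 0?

28/√10

The normal to the line is n = (-1, 3) with |n| = √10.
|n·X_0 − 1| = |29 − 1| = 28, so the distance is 28/√10.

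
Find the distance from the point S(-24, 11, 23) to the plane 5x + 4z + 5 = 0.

23/√41

n = (5, 0, 4); n·P − (-5) = -23; |n| = √41; distance = 23/√41 = 23√41/41.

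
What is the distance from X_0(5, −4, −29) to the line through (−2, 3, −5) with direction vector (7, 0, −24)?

7

Direction vector d = (7, 0, −24).
AP = (7, −7, −24), and AP × d = (168, 0, 49).
|AP × d|² = 30625 and |d|² = 625, so the distance is √(30625/625) = √49 = 7.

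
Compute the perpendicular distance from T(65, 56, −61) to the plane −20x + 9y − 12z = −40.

24/25

Normal vector n = (−20, 9, −12), and n·(65, 56, −61) − (−40) = −24.
|n| = √(400 + 81 + 144) = 25, so the distance is |-24|/25 = 24/25.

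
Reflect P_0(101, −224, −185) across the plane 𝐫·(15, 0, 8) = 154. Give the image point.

n = (15, 0, 8), |n|² = 289, n·P_0 − 154 = -119, so t = -119/289 = -7/17.
Foot F = P_0 − (-7/17)·n = (1822/17, −224, −3089/17); the reflection is 2F − P_0 = (1927/17, −224, −3033/17).

(1927/17, -224, -3033/17)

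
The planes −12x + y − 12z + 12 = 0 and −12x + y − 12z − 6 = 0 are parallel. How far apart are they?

With common normal n = (−12, 1, −12) (|n| = 17), the distance is |(-12) − 6|/|n| = 18/17.

18/17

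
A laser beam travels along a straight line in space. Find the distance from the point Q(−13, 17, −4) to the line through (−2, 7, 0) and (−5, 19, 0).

2√21

A direction vector is d = (−3, 12, 0).
AP = (−11, 10, −4), and AP × d = (48, 12, −102).
|AP × d|² = 12852 and |d|² = 153, so the distance is √(12852/153) = √84 = 2√21.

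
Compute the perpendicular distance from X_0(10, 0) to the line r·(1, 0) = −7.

17

d = |1·10 + 0·0 − (-7)| / √(1 + 0) = |17|/1 = 17.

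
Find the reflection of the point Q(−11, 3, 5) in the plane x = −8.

With n = (1, 0, 0), the signed offset is (n·Q − (-8))/|n|² = -3/1 = -3.
Q' = Q − 2t·n = (−11, 3, 5) − (-6)·(1, 0, 0) = (−5, 3, 5).

(-5, 3, 5)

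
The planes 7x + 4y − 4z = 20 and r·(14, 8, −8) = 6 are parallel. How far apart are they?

17/9

Divide the second equation by 2 to match normals: 7x + 4y − 4z = 3.
Both planes have normal n = (7, 4, −4), |n| = 9. Any point on the first plane is at distance |3 − 20|/|n| = 17/9 from the second.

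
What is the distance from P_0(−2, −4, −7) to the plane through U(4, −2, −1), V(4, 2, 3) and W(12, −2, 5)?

UV = (0, 4, 4) and UW = (8, 0, 6), so a normal is n = UV × UW = (24, 32, −32).
n = (24, 32, −32); n·P − 64 = -16; |n| = 8√41; distance = 16/(8√41) = 2/√41.

2√41/41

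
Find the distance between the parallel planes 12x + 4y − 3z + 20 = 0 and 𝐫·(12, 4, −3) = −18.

Both planes have normal n = (12, 4, −3), |n| = 13. Any point on the first plane is at distance |(-18) − (-20)|/|n| = 2/13 from the second.

2/13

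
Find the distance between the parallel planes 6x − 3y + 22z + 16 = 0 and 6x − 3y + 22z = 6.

With common normal n = (6, −3, 22) (|n| = 23), the distance is |(-16) − 6|/|n| = 22/23.

22/23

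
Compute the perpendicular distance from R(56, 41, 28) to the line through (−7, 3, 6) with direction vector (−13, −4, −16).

2√482

Direction vector d = (−13, −4, −16).
AP = (63, 38, 22), and AP × d = (−520, 722, 242).
|AP × d|² = 850248 and |d|² = 441, so the distance is √(850248/441) = √1928 = 2√482.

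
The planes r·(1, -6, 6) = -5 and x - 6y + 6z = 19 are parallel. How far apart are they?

24√73/73

With common normal n = (1, -6, 6) (|n| = √73), the distance is |(-5) − 19|/|n| = 24/√73 = 24√73/73.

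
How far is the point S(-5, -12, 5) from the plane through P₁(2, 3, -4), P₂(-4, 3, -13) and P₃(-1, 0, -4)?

6/√22

P₁P₂ = (-6, 0, -9) and P₁P₃ = (-3, -3, 0), so a normal is n = P₁P₂ × P₁P₃ = (-27, 27, 18).
Then n·(-5, -12, 5) - (-45) = -54.
|n| = √(729 + 729 + 324) = 9√22, so the distance is |-54|/(9√22) = 6/√22.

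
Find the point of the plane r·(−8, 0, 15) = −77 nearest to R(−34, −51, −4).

The perpendicular from R has direction n = (−8, 0, 15): r = (−34, −51, −4) + λ(−8, 0, 15).
Substitute into the plane: n·(R + λn) = -77 gives 212 + 289λ = -77, so λ = -1.
Foot = (−34, −51, −4) + (-1)·(−8, 0, 15) = (−26, −51, −19).

(-26, -51, -19)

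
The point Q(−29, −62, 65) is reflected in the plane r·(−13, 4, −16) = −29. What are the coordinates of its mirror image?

With n = (−13, 4, −16), the signed offset is (n·Q − (-29))/|n|² = -882/441 = -2.
Q' = Q − 2t·n = (−29, −62, 65) − (-4)·(−13, 4, −16) = (−81, −46, 1).

(-81, -46, 1)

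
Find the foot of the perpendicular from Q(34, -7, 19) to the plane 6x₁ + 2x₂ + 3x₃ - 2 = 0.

(4, -17, 4)

The perpendicular from Q has direction n = (6, 2, 3): r = (34, -7, 19) + t(6, 2, 3).
Substitute into the plane: n·(Q + tn) = 2 gives 247 + 49t = 2, so t = -5.
Foot = (34, -7, 19) + (-5)·(6, 2, 3) = (4, -17, 4).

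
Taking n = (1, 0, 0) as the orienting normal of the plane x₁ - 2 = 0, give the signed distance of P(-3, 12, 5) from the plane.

n·P − 2 = -5.
|n| = 1, so the signed distance is -5/1 = -5.

-5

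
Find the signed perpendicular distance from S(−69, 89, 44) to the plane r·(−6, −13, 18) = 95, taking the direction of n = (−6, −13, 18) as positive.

-2

n·S − 95 = -46.
|n| = 23, so the signed distance is -46/23 = -2.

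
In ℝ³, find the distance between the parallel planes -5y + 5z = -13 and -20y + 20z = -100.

Divide the second equation by 4 to match normals: -5y + 5z = -25.
With common normal n = (0, -5, 5) (|n| = 5√2), the distance is |(-13) − (-25)|/|n| = 12/(5√2) = 6√2/5.

6√2/5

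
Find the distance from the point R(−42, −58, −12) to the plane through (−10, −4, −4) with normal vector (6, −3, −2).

The plane has equation n·(r − (−10, −4, −4)) = 0, i.e. n·r = -40.
n = (6, −3, −2); n·P − (-40) = -14; |n| = 7; distance = 14/7 = 2.

2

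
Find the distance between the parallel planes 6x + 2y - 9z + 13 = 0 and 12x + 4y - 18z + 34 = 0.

Divide the second equation by 2 to match normals: 6x + 2y - 9z = -17.
Both planes have normal n = (6, 2, -9), |n| = 11. Any point on the first plane is at distance |(-17) − (-13)|/|n| = 4/11 from the second.

4/11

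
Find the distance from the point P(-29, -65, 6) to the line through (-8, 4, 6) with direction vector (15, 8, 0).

Direction vector d = (15, 8, 0).
AP = (-21, -69, 0), and AP × d = (0, 0, 867).
|AP × d|² = 751689 and |d|² = 289, so the distance is √(751689/289) = √2601 = 51.

51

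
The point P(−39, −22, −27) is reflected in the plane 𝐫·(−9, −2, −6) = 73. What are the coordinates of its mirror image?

n = (−9, −2, −6), |n|² = 121, n·P − 73 = 484, so t = 484/121 = 4.
Foot F = P − 4·n = (−3, −14, −3); the reflection is 2F − P = (33, −6, 21).

(33, -6, 21)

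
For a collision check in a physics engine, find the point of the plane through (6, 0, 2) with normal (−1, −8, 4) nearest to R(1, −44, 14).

(6, -4, -6)

The perpendicular from R has direction n = (−1, −8, 4): r = (1, −44, 14) + λ(−1, −8, 4).
Substitute into the plane: n·(R + λn) = 2 gives 407 + 81λ = 2, so λ = -5.
Foot = (1, −44, 14) + (-5)·(−1, −8, 4) = (6, −4, −6).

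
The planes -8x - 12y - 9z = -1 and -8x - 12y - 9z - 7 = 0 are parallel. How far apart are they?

8/17

Both planes have normal n = (-8, -12, -9), |n| = 17. Any point on the first plane is at distance |7 − (-1)|/|n| = 8/17 from the second.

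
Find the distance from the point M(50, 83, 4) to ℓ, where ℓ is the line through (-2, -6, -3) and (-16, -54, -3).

√674

A direction vector is d = (-14, -48, 0).
AP = (52, 89, 7); AP·d = -5000, |AP|² = 10674, |d|² = 2500.
distance² = |AP|² − (AP·d)²/|d|² = 10674 − 25000000/2500 = 674, so the distance is √674.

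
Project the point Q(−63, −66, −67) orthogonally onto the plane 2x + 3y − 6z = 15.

n = (2, 3, −6), |n|² = 49, and n·Q − 15 = 63.
t = 63/49 = 9/7, so the foot is Q − t·n = (−63, −66, −67) − (9/7)·(2, 3, −6) = (−459/7, −489/7, −415/7).

(-459/7, -489/7, -415/7)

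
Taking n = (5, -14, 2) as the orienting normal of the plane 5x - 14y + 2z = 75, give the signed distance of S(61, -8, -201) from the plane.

-4

n·S − 75 = -60.
|n| = 15, so the signed distance is -60/15 = -4.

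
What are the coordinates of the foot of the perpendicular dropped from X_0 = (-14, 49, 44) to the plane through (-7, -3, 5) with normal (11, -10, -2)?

n = (11, -10, -2), |n|² = 225, and n·X_0 − (-57) = -675.
t = -675/225 = -3, so the foot is X_0 − t·n = (-14, 49, 44) − (-3)·(11, -10, -2) = (19, 19, 38).

(19, 19, 38)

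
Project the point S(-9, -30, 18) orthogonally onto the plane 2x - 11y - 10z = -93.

n = (2, -11, -10), |n|² = 225, and n·S − (-93) = 225.
t = 225/225 = 1, so the foot is S − t·n = (-9, -30, 18) − 1·(2, -11, -10) = (-11, -19, 28).

(-11, -19, 28)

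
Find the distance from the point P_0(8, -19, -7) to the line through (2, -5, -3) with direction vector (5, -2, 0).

Direction vector d = (5, -2, 0).
AP = (6, -14, -4), and AP × d = (-8, -20, 58).
|AP × d|² = 3828 and |d|² = 29, so the distance is √(3828/29) = √132 = 2√33.

2√33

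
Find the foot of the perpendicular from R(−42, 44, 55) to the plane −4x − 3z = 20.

(-1118/25, 44, 1324/25)

The perpendicular from R has direction n = (−4, 0, −3): r = (−42, 44, 55) + λ(−4, 0, −3).
Substitute into the plane: n·(R + λn) = 20 gives 3 + 25λ = 20, so λ = 17/25.
Foot = (−42, 44, 55) + (17/25)·(−4, 0, −3) = (−1118/25, 44, 1324/25).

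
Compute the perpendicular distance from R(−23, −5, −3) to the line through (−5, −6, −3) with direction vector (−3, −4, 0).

Direction vector d = (−3, −4, 0).
AP = (−18, 1, 0); AP·d = 50, |AP|² = 325, |d|² = 25.
distance² = |AP|² − (AP·d)²/|d|² = 325 − 2500/25 = 225, so the distance is 15.

15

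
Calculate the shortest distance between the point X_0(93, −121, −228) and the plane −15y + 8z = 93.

Normal vector n = (0, −15, 8), and n·(93, −121, −228) − 93 = −102.
|n| = √(0 + 225 + 64) = 17, so the distance is |-102|/17 = 6.

6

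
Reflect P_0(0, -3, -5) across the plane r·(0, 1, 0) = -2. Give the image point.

n = (0, 1, 0), |n|² = 1, n·P_0 − (-2) = -1, so t = -1/1 = -1.
Foot F = P_0 − (-1)·n = (0, -2, -5); the reflection is 2F − P_0 = (0, -1, -5).

(0, -1, -5)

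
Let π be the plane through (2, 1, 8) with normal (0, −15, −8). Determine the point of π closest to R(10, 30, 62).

n = (0, −15, −8), |n|² = 289, and n·R − (-79) = -867.
t = -867/289 = -3, so the foot is R − t·n = (10, 30, 62) − (-3)·(0, −15, −8) = (10, −15, 38).

(10, -15, 38)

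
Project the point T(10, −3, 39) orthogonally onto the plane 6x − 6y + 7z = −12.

n = (6, −6, 7), |n|² = 121, and n·T − (-12) = 363.
t = 363/121 = 3, so the foot is T − t·n = (10, −3, 39) − 3·(6, −6, 7) = (−8, 15, 18).

(-8, 15, 18)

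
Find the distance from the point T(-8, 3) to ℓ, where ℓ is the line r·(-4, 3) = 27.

14/5

The normal to the line is n = (-4, 3) with |n| = 5.
|n·T − 27| = |41 − 27| = 14, so the distance is 14/5.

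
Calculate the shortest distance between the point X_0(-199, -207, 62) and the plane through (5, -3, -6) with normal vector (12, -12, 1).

4

The plane has equation n·(r − (5, -3, -6)) = 0, i.e. n·r = 90.
Then n·(-199, -207, 62) - 90 = 68.
|n| = √(144 + 144 + 1) = 17, so the distance is |68|/17 = 4.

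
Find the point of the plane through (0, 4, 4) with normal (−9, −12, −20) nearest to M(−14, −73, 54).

n = (−9, −12, −20), |n|² = 625, and n·M − (-128) = 50.
t = 50/625 = 2/25, so the foot is M − t·n = (−14, −73, 54) − (2/25)·(−9, −12, −20) = (−332/25, −1801/25, 278/5).

(-332/25, -1801/25, 278/5)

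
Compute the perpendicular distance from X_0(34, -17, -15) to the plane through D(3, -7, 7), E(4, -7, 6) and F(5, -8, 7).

DE = (1, 0, -1) and DF = (2, -1, 0), so a normal is n = DE × DF = (-1, -2, -1).
Then n·(34, -17, -15) - 4 = 11.
|n| = √(1 + 4 + 1) = √6, so the distance is |11|/√6 = 11√6/6.

11/√6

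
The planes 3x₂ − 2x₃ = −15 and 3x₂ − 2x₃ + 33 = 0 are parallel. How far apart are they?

With common normal n = (0, 3, −2) (|n| = √13), the distance is |(-15) − (-33)|/|n| = 18/√13.

18√13/13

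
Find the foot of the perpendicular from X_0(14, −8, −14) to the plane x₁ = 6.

(6, -8, -14)

n = (1, 0, 0), |n|² = 1, and n·X_0 − 6 = 8.
t = 8/1 = 8, so the foot is X_0 − t·n = (14, −8, −14) − 8·(1, 0, 0) = (6, −8, −14).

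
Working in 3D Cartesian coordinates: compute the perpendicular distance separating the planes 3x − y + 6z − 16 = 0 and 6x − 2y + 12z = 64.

16/√46

Divide the second equation by 2 to match normals: 3x − y + 6z = 32.
With common normal n = (3, −1, 6) (|n| = √46), the distance is |16 − 32|/|n| = 16/√46 = 8√46/23.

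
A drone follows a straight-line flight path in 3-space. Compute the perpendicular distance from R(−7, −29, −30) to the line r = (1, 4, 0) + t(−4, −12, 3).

9√17

Direction vector d = (−4, −12, 3).
AP = (−8, −33, −30), and AP × d = (−459, 144, −36).
|AP × d|² = 232713 and |d|² = 169, so the distance is √(232713/169) = √1377 = 9√17.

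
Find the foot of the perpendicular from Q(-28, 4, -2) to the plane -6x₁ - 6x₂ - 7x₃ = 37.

(-22, 10, 5)

The perpendicular from Q has direction n = (-6, -6, -7): r = (-28, 4, -2) + μ(-6, -6, -7).
Substitute into the plane: n·(Q + μn) = 37 gives 158 + 121μ = 37, so μ = -1.
Foot = (-28, 4, -2) + (-1)·(-6, -6, -7) = (-22, 10, 5).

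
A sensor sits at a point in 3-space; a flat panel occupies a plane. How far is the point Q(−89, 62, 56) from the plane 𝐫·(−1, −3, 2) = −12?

27√14/14

Normal vector n = (−1, −3, 2), and n·(−89, 62, 56) − (−12) = 27.
|n| = √(1 + 9 + 4) = √14, so the distance is |27|/√14 = 27/√14.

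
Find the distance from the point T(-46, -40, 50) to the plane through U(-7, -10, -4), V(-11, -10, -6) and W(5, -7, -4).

UV = (-4, 0, -2) and UW = (12, 3, 0), so a normal is n = UV × UW = (6, -24, -12).
d = |6·(-46) + (-24)·(-40) + (-12)·50 − 246| / √(36 + 576 + 144) = |-162| / (6√21) = 9√21/7.

9√21/7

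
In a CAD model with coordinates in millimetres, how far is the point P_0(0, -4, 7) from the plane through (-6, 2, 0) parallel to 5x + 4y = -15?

6√41/41

Parallel planes share the normal n = (5, 4, 0); since (-6, 2, 0) lies on the plane, its equation is 5x + 4y = -22.
Then n·(0, -4, 7) - (-22) = 6.
|n| = √(25 + 16 + 0) = √41, so the distance is |6|/√41 = 6√41/41.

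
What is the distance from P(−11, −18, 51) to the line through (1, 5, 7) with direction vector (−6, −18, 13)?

Direction vector d = (−6, −18, 13).
AP = (−12, −23, 44); AP·d = 1058, |AP|² = 2609, |d|² = 529.
distance² = |AP|² − (AP·d)²/|d|² = 2609 − 1119364/529 = 493, so the distance is √493.

√493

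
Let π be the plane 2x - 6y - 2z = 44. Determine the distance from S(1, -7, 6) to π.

Normal vector n = (2, -6, -2), and n·(1, -7, 6) - 44 = -12.
|n| = √(4 + 36 + 4) = 2√11, so the distance is |-12|/(2√11) = 6/√11.

6√11/11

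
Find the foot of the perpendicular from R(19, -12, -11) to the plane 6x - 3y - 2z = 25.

(1, -3, -5)

The perpendicular from R has direction n = (6, -3, -2): r = (19, -12, -11) + λ(6, -3, -2).
Substitute into the plane: n·(R + λn) = 25 gives 172 + 49λ = 25, so λ = -3.
Foot = (19, -12, -11) + (-3)·(6, -3, -2) = (1, -3, -5).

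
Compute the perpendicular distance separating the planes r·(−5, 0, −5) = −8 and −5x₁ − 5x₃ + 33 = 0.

Both planes have normal n = (−5, 0, −5), |n| = 5√2. Any point on the first plane is at distance |(-33) − (-8)|/|n| = 25/(5√2) = 5/√2 from the second.

5√2/2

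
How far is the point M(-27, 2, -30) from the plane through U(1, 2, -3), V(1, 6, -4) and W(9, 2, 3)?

12√26/13

UV = (0, 4, -1) and UW = (8, 0, 6), so a normal is n = UV × UW = (24, -8, -32).
Then n·(-27, 2, -30) - 104 = 192.
|n| = √(576 + 64 + 1024) = 8√26, so the distance is |192|/(8√26) = 12√26/13.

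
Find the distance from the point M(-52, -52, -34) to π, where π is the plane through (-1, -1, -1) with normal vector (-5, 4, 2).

The plane has equation n·(r − (-1, -1, -1)) = 0, i.e. n·r = -1.
n = (-5, 4, 2); n·P − (-1) = -15; |n| = 3√5; distance = 15/(3√5) = √5.

√5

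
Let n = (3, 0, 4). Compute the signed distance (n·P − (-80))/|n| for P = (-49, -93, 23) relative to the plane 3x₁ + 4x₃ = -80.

5

n·P − (-80) = 25.
|n| = 5, so the signed distance is 25/5 = 5.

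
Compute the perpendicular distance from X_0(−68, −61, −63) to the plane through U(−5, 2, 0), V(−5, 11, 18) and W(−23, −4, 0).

UV = (0, 9, 18) and UW = (−18, −6, 0), so a normal is n = UV × UW = (108, −324, 162).
Then n·(−68, −61, −63) − (−1188) = 3402.
|n| = √(11664 + 104976 + 26244) = 378, so the distance is |3402|/378 = 9.

9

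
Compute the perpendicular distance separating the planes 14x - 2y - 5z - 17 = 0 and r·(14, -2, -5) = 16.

1/15

With common normal n = (14, -2, -5) (|n| = 15), the distance is |17 − 16|/|n| = 1/15.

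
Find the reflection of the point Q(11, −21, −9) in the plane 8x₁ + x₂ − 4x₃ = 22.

With n = (8, 1, −4), the signed offset is (n·Q − 22)/|n|² = 81/81 = 1.
Q' = Q − 2t·n = (11, −21, −9) − 2·(8, 1, −4) = (−5, −23, −1).

(-5, -23, -1)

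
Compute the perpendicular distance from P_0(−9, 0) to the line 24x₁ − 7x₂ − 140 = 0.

356/25

The normal to the line is n = (24, −7) with |n| = 25.
|n·P_0 − 140| = |-216 − 140| = 356, so the distance is 356/25.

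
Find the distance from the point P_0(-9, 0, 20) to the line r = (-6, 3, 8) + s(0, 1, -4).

3

Direction vector d = (0, 1, -4).
AP = (-3, -3, 12), and AP × d = (0, -12, -3).
|AP × d|² = 153 and |d|² = 17, so the distance is √(153/17) = √9 = 3.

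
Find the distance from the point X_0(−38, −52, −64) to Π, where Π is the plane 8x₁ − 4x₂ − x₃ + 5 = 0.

3

d = |8·(-38) + (-4)·(-52) + (-1)·(-64) − (-5)| / √(64 + 16 + 1) = |-27| / 9 = 3.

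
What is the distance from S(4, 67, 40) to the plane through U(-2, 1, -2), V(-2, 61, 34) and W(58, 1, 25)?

UV = (0, 60, 36) and UW = (60, 0, 27), so a normal is n = UV × UW = (1620, 2160, -3600).
Then n·(4, 67, 40) - 6120 = 1080.
|n| = √(2624400 + 4665600 + 12960000) = 4500, so the distance is |1080|/4500 = 6/25.

6/25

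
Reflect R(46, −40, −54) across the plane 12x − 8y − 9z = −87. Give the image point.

With n = (12, −8, −9), the signed offset is (n·R − (-87))/|n|² = 1445/289 = 5.
R' = R − 2t·n = (46, −40, −54) − 10·(12, −8, −9) = (−74, 40, 36).

(-74, 40, 36)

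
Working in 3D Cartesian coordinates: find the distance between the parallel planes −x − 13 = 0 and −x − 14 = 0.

1

Both planes have normal n = (−1, 0, 0), |n| = 1. Any point on the first plane is at distance |14 − 13|/|n| = 1/1 = 1 from the second.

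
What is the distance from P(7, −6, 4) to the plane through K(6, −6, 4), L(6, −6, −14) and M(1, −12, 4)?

6√61/61

KL = (0, 0, −18) and KM = (−5, −6, 0), so a normal is n = KL × KM = (−108, 90, 0).
Then n·(7, −6, 4) − (−1188) = −108.
|n| = √(11664 + 8100 + 0) = 18√61, so the distance is |-108|/(18√61) = 6√61/61.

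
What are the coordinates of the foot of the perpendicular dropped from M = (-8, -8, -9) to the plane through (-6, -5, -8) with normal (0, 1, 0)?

(-8, -5, -9)

n = (0, 1, 0), |n|² = 1, and n·M − (-5) = -3.
t = -3/1 = -3, so the foot is M − t·n = (-8, -8, -9) − (-3)·(0, 1, 0) = (-8, -5, -9).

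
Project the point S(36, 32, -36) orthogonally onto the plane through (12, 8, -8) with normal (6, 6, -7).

(12, 8, -8)

The perpendicular from S has direction n = (6, 6, -7): r = (36, 32, -36) + t(6, 6, -7).
Substitute into the plane: n·(S + tn) = 176 gives 660 + 121t = 176, so t = -4.
Foot = (36, 32, -36) + (-4)·(6, 6, -7) = (12, 8, -8).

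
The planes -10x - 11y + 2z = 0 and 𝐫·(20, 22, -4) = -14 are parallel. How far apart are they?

Divide the second equation by -2 to match normals: -10x - 11y + 2z = 7.
With common normal n = (-10, -11, 2) (|n| = 15), the distance is |0 − 7|/|n| = 7/15.

7/15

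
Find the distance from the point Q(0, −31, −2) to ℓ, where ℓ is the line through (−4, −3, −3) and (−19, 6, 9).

A direction vector is d = (−15, 9, 12).
AP = (4, −28, 1), and AP × d = (−345, −63, −384).
|AP × d|² = 270450 and |d|² = 450, so the distance is √(270450/450) = √601.

√601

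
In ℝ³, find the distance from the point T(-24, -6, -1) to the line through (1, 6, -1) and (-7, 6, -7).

3√41

A direction vector is d = (-8, 0, -6).
AP = (-25, -12, 0); AP·d = 200, |AP|² = 769, |d|² = 100.
distance² = |AP|² − (AP·d)²/|d|² = 769 − 40000/100 = 369, so the distance is 3√41.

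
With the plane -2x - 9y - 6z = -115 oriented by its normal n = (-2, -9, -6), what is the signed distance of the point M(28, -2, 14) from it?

-7/11

n·M − (-115) = -7.
|n| = 11, so the signed distance is -7/11.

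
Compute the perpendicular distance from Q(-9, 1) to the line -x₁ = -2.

11

The normal to the line is n = (-1, 0) with |n| = 1.
|n·Q − (-2)| = |9 − (-2)| = 11, so the distance is 11/1 = 11.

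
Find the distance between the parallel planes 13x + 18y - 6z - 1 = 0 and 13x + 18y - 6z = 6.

Both planes have normal n = (13, 18, -6), |n| = 23. Any point on the first plane is at distance |6 − 1|/|n| = 5/23 from the second.

5/23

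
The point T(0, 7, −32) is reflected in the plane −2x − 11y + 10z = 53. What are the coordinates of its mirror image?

(-8, -37, 8)

n = (−2, −11, 10), |n|² = 225, n·T − 53 = -450, so t = -450/225 = -2.
Foot F = T − (-2)·n = (−4, −15, −12); the reflection is 2F − T = (−8, −37, 8).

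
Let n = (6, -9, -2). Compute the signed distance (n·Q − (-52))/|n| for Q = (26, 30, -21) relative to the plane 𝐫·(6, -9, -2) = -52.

n·Q − (-52) = -20.
|n| = 11, so the signed distance is -20/11.

-20/11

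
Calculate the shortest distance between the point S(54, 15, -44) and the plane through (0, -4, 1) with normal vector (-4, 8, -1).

The plane has equation n·(r − (0, -4, 1)) = 0, i.e. n·r = -33.
Then n·(54, 15, -44) - (-33) = -19.
|n| = √(16 + 64 + 1) = 9, so the distance is |-19|/9 = 19/9.

19/9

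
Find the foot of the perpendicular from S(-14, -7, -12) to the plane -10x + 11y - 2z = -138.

(-4, -18, -10)

n = (-10, 11, -2), |n|² = 225, and n·S − (-138) = 225.
t = 225/225 = 1, so the foot is S − t·n = (-14, -7, -12) − 1·(-10, 11, -2) = (-4, -18, -10).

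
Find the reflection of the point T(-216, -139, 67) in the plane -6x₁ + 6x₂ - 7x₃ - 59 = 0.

With n = (-6, 6, -7), the signed offset is (n·T − 59)/|n|² = -66/121 = -6/11.
T' = T − 2t·n = (-216, -139, 67) − (-12/11)·(-6, 6, -7) = (-2448/11, -1457/11, 653/11).

(-2448/11, -1457/11, 653/11)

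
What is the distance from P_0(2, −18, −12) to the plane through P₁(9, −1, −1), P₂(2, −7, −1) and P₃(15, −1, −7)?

P₁P₂ = (−7, −6, 0) and P₁P₃ = (6, 0, −6), so a normal is n = P₁P₂ × P₁P₃ = (36, −42, 36).
n = (36, −42, 36); n·P − 330 = 66; |n| = 66; distance = 66/66 = 1.

1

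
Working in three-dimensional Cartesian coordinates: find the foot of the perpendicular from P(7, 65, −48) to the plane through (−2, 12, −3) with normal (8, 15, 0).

The perpendicular from P has direction n = (8, 15, 0): r = (7, 65, −48) + μ(8, 15, 0).
Substitute into the plane: n·(P + μn) = 164 gives 1031 + 289μ = 164, so μ = -3.
Foot = (7, 65, −48) + (-3)·(8, 15, 0) = (−17, 20, −48).

(-17, 20, -48)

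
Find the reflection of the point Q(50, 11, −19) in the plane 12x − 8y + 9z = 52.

n = (12, −8, 9), |n|² = 289, n·Q − 52 = 289, so t = 289/289 = 1.
Foot F = Q − 1·n = (38, 19, −28); the reflection is 2F − Q = (26, 27, −37).

(26, 27, -37)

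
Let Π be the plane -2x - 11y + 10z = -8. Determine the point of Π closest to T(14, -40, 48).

n = (-2, -11, 10), |n|² = 225, and n·T − (-8) = 900.
t = 900/225 = 4, so the foot is T − t·n = (14, -40, 48) − 4·(-2, -11, 10) = (22, 4, 8).

(22, 4, 8)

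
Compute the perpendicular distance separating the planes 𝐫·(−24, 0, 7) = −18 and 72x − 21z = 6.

Divide the second equation by -3 to match normals: −24x + 7z = -2.
Both planes have normal n = (−24, 0, 7), |n| = 25. Any point on the first plane is at distance |(-2) − (-18)|/|n| = 16/25 from the second.

16/25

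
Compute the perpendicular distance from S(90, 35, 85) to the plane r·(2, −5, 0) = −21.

n = (2, −5, 0); n·P − (-21) = 26; |n| = √29; distance = 26/√29 = 26√29/29.

26√29/29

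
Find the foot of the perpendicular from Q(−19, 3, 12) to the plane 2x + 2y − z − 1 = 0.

n = (2, 2, −1), |n|² = 9, and n·Q − 1 = -45.
t = -45/9 = -5, so the foot is Q − t·n = (−19, 3, 12) − (-5)·(2, 2, −1) = (−9, 13, 7).

(-9, 13, 7)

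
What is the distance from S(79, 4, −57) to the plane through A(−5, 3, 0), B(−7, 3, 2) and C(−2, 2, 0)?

AB = (−2, 0, 2) and AC = (3, −1, 0), so a normal is n = AB × AC = (2, 6, 2).
n = (2, 6, 2); n·P − 8 = 60; |n| = 2√11; distance = 60/(2√11) = 30/√11.

30√11/11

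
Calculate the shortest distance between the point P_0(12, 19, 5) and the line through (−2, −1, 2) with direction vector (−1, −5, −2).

5√5

Direction vector d = (−1, −5, −2).
AP = (14, 20, 3), and AP × d = (−25, 25, −50).
|AP × d|² = 3750 and |d|² = 30, so the distance is √(3750/30) = √125 = 5√5.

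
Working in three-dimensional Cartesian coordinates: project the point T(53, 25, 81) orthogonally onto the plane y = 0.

(53, 0, 81)

The perpendicular from T has direction n = (0, 1, 0): r = (53, 25, 81) + μ(0, 1, 0).
Substitute into the plane: n·(T + μn) = 0 gives 25 + 1μ = 0, so μ = -25.
Foot = (53, 25, 81) + (-25)·(0, 1, 0) = (53, 0, 81).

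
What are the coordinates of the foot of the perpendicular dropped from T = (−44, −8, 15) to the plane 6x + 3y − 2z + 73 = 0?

(-14, 7, 5)

The perpendicular from T has direction n = (6, 3, −2): r = (−44, −8, 15) + μ(6, 3, −2).
Substitute into the plane: n·(T + μn) = -73 gives -318 + 49μ = -73, so μ = 5.
Foot = (−44, −8, 15) + 5·(6, 3, −2) = (−14, 7, 5).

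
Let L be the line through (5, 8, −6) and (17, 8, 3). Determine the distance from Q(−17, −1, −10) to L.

A direction vector is d = (12, 0, 9).
AP = (−22, −9, −4); AP·d = -300, |AP|² = 581, |d|² = 225.
distance² = |AP|² − (AP·d)²/|d|² = 581 − 90000/225 = 181, so the distance is √181.

√181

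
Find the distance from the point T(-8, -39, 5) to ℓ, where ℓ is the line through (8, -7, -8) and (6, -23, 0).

3√17

A direction vector is d = (-2, -16, 8).
AP = (-16, -32, 13), and AP × d = (-48, 102, 192).
|AP × d|² = 49572 and |d|² = 324, so the distance is √(49572/324) = √153 = 3√17.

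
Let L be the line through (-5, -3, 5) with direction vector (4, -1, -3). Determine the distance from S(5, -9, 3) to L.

6

Direction vector d = (4, -1, -3).
AP = (10, -6, -2), and AP × d = (16, 22, 14).
|AP × d|² = 936 and |d|² = 26, so the distance is √(936/26) = √36 = 6.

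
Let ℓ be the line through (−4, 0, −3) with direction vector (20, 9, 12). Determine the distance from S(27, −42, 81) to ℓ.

3√809

Direction vector d = (20, 9, 12).
AP = (31, −42, 84), and AP × d = (−1260, 1308, 1119).
|AP × d|² = 4550625 and |d|² = 625, so the distance is √(4550625/625) = √7281 = 3√809.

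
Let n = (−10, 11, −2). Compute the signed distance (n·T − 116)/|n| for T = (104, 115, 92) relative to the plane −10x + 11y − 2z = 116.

n·T − 116 = -75.
|n| = 15, so the signed distance is -75/15 = -5.

-5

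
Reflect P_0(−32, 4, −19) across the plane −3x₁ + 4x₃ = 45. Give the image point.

(-38, 4, -11)

With n = (−3, 0, 4), the signed offset is (n·P_0 − 45)/|n|² = -25/25 = -1.
P_0' = P_0 − 2t·n = (−32, 4, −19) − (-2)·(−3, 0, 4) = (−38, 4, −11).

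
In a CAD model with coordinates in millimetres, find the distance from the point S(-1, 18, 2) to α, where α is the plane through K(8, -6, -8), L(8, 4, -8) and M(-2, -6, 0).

KL = (0, 10, 0) and KM = (-10, 0, 8), so a normal is n = KL × KM = (80, 0, 100).
Then n·(-1, 18, 2) - (-160) = 280.
|n| = √(6400 + 0 + 10000) = 20√41, so the distance is |280|/(20√41) = 14/√41.

14/√41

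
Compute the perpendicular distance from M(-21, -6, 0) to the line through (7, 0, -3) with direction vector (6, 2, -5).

Direction vector d = (6, 2, -5).
AP = (-28, -6, 3), and AP × d = (24, -122, -20).
|AP × d|² = 15860 and |d|² = 65, so the distance is √(15860/65) = √244 = 2√61.

2√61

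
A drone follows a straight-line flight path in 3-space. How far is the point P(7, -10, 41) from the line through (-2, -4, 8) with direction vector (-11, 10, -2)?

Direction vector d = (-11, 10, -2).
AP = (9, -6, 33); AP·d = -225, |AP|² = 1206, |d|² = 225.
distance² = |AP|² − (AP·d)²/|d|² = 1206 − 50625/225 = 981, so the distance is 3√109.

3√109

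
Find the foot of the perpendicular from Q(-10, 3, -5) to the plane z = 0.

The perpendicular from Q has direction n = (0, 0, 1): r = (-10, 3, -5) + λ(0, 0, 1).
Substitute into the plane: n·(Q + λn) = 0 gives -5 + 1λ = 0, so λ = 5.
Foot = (-10, 3, -5) + 5·(0, 0, 1) = (-10, 3, 0).

(-10, 3, 0)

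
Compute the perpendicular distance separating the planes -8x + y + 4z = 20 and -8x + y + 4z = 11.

With common normal n = (-8, 1, 4) (|n| = 9), the distance is |20 − 11|/|n| = 9/9 = 1.

1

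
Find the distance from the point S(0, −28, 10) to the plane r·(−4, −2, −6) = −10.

3√14/14

n = (−4, −2, −6); n·P − (-10) = 6; |n| = 2√14; distance = 6/(2√14) = 3/√14.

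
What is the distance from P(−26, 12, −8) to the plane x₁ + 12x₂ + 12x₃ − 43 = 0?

21/17

Normal vector n = (1, 12, 12), and n·(−26, 12, −8) − 43 = −21.
|n| = √(1 + 144 + 144) = 17, so the distance is |-21|/17 = 21/17.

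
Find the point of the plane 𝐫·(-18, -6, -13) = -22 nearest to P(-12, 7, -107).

The perpendicular from P has direction n = (-18, -6, -13): r = (-12, 7, -107) + λ(-18, -6, -13).
Substitute into the plane: n·(P + λn) = -22 gives 1565 + 529λ = -22, so λ = -3.
Foot = (-12, 7, -107) + (-3)·(-18, -6, -13) = (42, 25, -68).

(42, 25, -68)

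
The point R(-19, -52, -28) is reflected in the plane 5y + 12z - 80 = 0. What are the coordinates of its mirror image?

(-19, -12, 68)

With n = (0, 5, 12), the signed offset is (n·R − 80)/|n|² = -676/169 = -4.
R' = R − 2t·n = (-19, -52, -28) − (-8)·(0, 5, 12) = (-19, -12, 68).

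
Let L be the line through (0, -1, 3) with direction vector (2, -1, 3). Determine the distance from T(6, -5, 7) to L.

Direction vector d = (2, -1, 3).
AP = (6, -4, 4); AP·d = 28, |AP|² = 68, |d|² = 14.
distance² = |AP|² − (AP·d)²/|d|² = 68 − 784/14 = 12, so the distance is 2√3.

2√3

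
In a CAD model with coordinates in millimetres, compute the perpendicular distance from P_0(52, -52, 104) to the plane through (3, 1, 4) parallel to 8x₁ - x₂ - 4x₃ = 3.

Parallel planes share the normal n = (8, -1, -4); since (3, 1, 4) lies on the plane, its equation is 8x₁ - x₂ - 4x₃ = 7.
Then n·(52, -52, 104) - 7 = 45.
|n| = √(64 + 1 + 16) = 9, so the distance is |45|/9 = 5.

5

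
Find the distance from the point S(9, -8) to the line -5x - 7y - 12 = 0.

d = |(-5)·9 + (-7)·(-8) − 12| / √(25 + 49) = |-1|/√74 = √74/74.

√74/74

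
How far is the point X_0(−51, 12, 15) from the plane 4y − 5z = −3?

Normal vector n = (0, 4, −5), and n·(−51, 12, 15) − (−3) = −24.
|n| = √(0 + 16 + 25) = √41, so the distance is |-24|/√41 = 24/√41.

24/√41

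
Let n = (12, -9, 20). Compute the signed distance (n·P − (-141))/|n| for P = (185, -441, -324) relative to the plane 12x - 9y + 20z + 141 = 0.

-6

n·P − (-141) = -150.
|n| = 25, so the signed distance is -150/25 = -6.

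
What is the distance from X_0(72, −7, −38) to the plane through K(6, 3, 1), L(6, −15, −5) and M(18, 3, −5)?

KL = (0, −18, −6) and KM = (12, 0, −6), so a normal is n = KL × KM = (108, −72, 216).
Then n·(72, −7, −38) − 648 = −576.
|n| = √(11664 + 5184 + 46656) = 252, so the distance is |-576|/252 = 16/7.

16/7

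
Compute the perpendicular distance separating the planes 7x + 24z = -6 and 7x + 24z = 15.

21/25

With common normal n = (7, 0, 24) (|n| = 25), the distance is |(-6) − 15|/|n| = 21/25.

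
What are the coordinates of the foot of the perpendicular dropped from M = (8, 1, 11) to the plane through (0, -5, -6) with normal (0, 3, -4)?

(8, 7, 3)

The perpendicular from M has direction n = (0, 3, -4): r = (8, 1, 11) + λ(0, 3, -4).
Substitute into the plane: n·(M + λn) = 9 gives -41 + 25λ = 9, so λ = 2.
Foot = (8, 1, 11) + 2·(0, 3, -4) = (8, 7, 3).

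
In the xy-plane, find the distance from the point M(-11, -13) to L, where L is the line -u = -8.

19

d = |(-1)·(-11) + 0·(-13) − (-8)| / √(1 + 0) = |19|/1 = 19.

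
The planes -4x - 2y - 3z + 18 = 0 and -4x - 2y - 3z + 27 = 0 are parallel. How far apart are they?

With common normal n = (-4, -2, -3) (|n| = √29), the distance is |(-18) − (-27)|/|n| = 9/√29.

9√29/29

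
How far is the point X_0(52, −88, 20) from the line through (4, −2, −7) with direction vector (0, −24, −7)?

Direction vector d = (0, −24, −7).
AP = (48, −86, 27), and AP × d = (1250, 336, −1152).
|AP × d|² = 3002500 and |d|² = 625, so the distance is √(3002500/625) = √4804 = 2√1201.

2√1201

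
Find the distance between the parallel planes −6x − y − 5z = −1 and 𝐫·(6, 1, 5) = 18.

Divide the second equation by -1 to match normals: −6x − y − 5z = -18.
Both planes have normal n = (−6, −1, −5), |n| = √62. Any point on the first plane is at distance |(-18) − (-1)|/|n| = 17/√62 = 17√62/62 from the second.

17/√62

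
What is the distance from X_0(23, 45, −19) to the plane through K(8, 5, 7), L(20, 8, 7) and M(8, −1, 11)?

KL = (12, 3, 0) and KM = (0, −6, 4), so a normal is n = KL × KM = (12, −48, −72).
d = |12·23 + (-48)·45 + (-72)·(-19) − (-648)| / √(144 + 2304 + 5184) = |132| / (12√53) = 11/√53.

11√53/53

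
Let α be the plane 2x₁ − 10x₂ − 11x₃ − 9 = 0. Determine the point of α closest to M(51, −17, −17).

The perpendicular from M has direction n = (2, −10, −11): r = (51, −17, −17) + μ(2, −10, −11).
Substitute into the plane: n·(M + μn) = 9 gives 459 + 225μ = 9, so μ = -2.
Foot = (51, −17, −17) + (-2)·(2, −10, −11) = (47, 3, 5).

(47, 3, 5)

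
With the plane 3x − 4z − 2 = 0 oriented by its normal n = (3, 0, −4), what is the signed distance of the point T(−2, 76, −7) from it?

n·T − 2 = 20.
|n| = 5, so the signed distance is 20/5 = 4.

4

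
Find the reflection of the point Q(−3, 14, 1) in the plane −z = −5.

(-3, 14, 9)

n = (0, 0, −1), |n|² = 1, n·Q − (-5) = 4, so t = 4/1 = 4.
Foot F = Q − 4·n = (−3, 14, 5); the reflection is 2F − Q = (−3, 14, 9).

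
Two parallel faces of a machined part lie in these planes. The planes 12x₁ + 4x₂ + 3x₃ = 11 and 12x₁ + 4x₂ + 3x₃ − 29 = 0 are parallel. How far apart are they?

18/13

With common normal n = (12, 4, 3) (|n| = 13), the distance is |11 − 29|/|n| = 18/13.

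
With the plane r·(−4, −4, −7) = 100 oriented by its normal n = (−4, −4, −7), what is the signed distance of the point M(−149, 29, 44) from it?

n·M − 100 = 72.
|n| = 9, so the signed distance is 72/9 = 8.

8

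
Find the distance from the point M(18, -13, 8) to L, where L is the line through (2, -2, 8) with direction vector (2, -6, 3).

√181

Direction vector d = (2, -6, 3).
AP = (16, -11, 0), and AP × d = (-33, -48, -74).
|AP × d|² = 8869 and |d|² = 49, so the distance is √(8869/49) = √181.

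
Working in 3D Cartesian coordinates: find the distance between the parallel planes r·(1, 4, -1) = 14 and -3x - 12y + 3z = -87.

Divide the second equation by -3 to match normals: x + 4y - z = 29.
With common normal n = (1, 4, -1) (|n| = 3√2), the distance is |14 − 29|/|n| = 15/(3√2) = 5/√2.

5√2/2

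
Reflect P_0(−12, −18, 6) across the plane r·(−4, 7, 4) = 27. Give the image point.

(-20, -4, 14)

With n = (−4, 7, 4), the signed offset is (n·P_0 − 27)/|n|² = -81/81 = -1.
P_0' = P_0 − 2t·n = (−12, −18, 6) − (-2)·(−4, 7, 4) = (−20, −4, 14).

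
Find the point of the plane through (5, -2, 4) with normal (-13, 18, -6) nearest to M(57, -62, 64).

The perpendicular from M has direction n = (-13, 18, -6): r = (57, -62, 64) + λ(-13, 18, -6).
Substitute into the plane: n·(M + λn) = -125 gives -2241 + 529λ = -125, so λ = 4.
Foot = (57, -62, 64) + 4·(-13, 18, -6) = (5, 10, 40).

(5, 10, 40)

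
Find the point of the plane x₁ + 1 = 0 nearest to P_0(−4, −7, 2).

n = (1, 0, 0), |n|² = 1, and n·P_0 − (-1) = -3.
t = -3/1 = -3, so the foot is P_0 − t·n = (−4, −7, 2) − (-3)·(1, 0, 0) = (−1, −7, 2).

(-1, -7, 2)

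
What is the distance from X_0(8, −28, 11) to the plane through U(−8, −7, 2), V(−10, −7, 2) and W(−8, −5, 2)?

UV = (−2, 0, 0) and UW = (0, 2, 0), so a normal is n = UV × UW = (0, 0, −4).
d = |(-4)·11 − (-8)| / √(0 + 0 + 16) = |-36| / 4 = 9.

9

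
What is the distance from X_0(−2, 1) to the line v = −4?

5

The normal to the line is n = (0, 1) with |n| = 1.
|n·X_0 − (-4)| = |1 − (-4)| = 5, so the distance is 5/1 = 5.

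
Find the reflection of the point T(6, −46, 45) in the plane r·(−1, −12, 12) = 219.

With n = (−1, −12, 12), the signed offset is (n·T − 219)/|n|² = 867/289 = 3.
T' = T − 2t·n = (6, −46, 45) − 6·(−1, −12, 12) = (12, 26, −27).

(12, 26, -27)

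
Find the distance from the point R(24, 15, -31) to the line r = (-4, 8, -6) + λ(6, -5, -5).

Direction vector d = (6, -5, -5).
AP = (28, 7, -25); AP·d = 258, |AP|² = 1458, |d|² = 86.
distance² = |AP|² − (AP·d)²/|d|² = 1458 − 66564/86 = 684, so the distance is 6√19.

6√19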